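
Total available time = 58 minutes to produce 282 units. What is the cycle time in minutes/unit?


Formula: CT = Available Time / Number of Units
CT = 58 min / 282 units
CT = 0.21 min/unit

0.21 min/unit


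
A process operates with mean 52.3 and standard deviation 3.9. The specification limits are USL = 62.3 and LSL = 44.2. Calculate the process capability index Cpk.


Cpu = (62.3 - 52.3) / (3 * 3.9) = 0.85
Cpl = (52.3 - 44.2) / (3 * 3.9) = 0.69
Cpk = min(0.85, 0.69) = 0.69

0.69


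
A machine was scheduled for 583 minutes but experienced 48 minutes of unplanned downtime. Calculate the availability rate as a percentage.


Formula: Availability = (Planned Time - Downtime) / Planned Time * 100
Uptime = 583 - 48 = 535 min
Availability = 535 / 583 * 100 = 91.8%

91.8%


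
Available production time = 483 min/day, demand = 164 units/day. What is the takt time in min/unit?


Formula: Takt Time = Available Production Time / Customer Demand
Takt = 483 min/day / 164 units/day
Takt = 2.95 min/unit

2.95 min/unit


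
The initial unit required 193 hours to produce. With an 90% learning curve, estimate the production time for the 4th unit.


Formula: T_n = T_1 * (learning_rate)^(log2(n)) where learning_rate = rate/100
Doublings = log2(4) = 2
T_n = 193 * 0.9^2
T_n = 193 * 0.81 = 156.3 hours

156.3 hours


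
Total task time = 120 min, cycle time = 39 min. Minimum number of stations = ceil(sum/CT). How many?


Formula: N_min = ceil(Sum of Task Times / Cycle Time)
N_min = ceil(120 min / 39 min) = ceil(3.0769)
N_min = 4 stations

4


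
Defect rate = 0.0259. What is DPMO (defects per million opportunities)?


DPMO = defect_rate * 1000000 = 0.0259 * 1000000

25900


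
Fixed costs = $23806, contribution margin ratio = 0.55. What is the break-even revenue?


Formula: BER = Fixed Costs / Contribution Margin Ratio
BER = $23806 / 0.55
BER = $43283.64 (to the nearest cent)

$43283.64


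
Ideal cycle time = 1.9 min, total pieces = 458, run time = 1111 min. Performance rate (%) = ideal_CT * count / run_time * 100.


Formula: Performance = (Ideal CT * Total Count) / Run Time * 100
Ideal output time = 1.9 * 458 = 870.2 min
Performance = 870.2 / 1111 * 100 = 78.3%

78.3%


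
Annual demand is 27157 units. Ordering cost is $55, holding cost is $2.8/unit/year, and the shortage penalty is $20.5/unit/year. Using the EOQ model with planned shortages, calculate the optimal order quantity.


Formula: EOQ* = sqrt(2DS/H) * sqrt((H+P)/P)
Base EOQ = sqrt(2*27157*55/2.8) = 1032.9 units
Correction = sqrt((2.8+20.5)/20.5) = 1.06611
EOQ* = 1032.9 * 1.06611 = 1101.2 units

1101.2 units


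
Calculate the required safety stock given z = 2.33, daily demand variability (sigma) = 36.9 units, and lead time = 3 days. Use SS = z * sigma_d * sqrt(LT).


Formula: SS = z * sigma_d * sqrt(LT)
sqrt(LT) = sqrt(3) = 1.7321
SS = 2.33 * 36.9 * 1.7321
SS = 148.9 units

148.9 units


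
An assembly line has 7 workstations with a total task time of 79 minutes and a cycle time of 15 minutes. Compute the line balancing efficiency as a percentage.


Formula: Efficiency = Sum of Task Times / (N_stations * CT) * 100
Total station capacity = 7 stations * 15 min = 105 min
Efficiency = 79 / 105 * 100 = 75.2%

75.2%


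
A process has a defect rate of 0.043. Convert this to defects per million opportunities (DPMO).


DPMO = defect_rate * 1000000 = 0.043 * 1000000

43000


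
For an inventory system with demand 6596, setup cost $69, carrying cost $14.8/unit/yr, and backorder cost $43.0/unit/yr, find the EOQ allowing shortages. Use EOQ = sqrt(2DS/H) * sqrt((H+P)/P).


Formula: EOQ* = sqrt(2DS/H) * sqrt((H+P)/P)
Base EOQ = sqrt(2*6596*69/14.8) = 248.0 units
Correction = sqrt((14.8+43.0)/43.0) = 1.15939
EOQ* = 248.0 * 1.15939 = 287.5 units

287.5 units


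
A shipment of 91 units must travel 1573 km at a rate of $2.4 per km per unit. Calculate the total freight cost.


TC = dist * cost * units = 1573 * 2.4 * 91 = $343543.20

$343543.20


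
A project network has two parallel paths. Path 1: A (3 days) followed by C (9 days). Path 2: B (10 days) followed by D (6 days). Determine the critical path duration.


Path 1 = 3 + 9 = 12 days
Path 2 = 10 + 6 = 16 days
Duration = max(12, 16) = 16 days

16 days


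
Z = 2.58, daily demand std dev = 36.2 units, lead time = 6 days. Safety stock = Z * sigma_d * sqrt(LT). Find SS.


Formula: SS = z * sigma_d * sqrt(LT)
sqrt(LT) = sqrt(6) = 2.4495
SS = 2.58 * 36.2 * 2.4495
SS = 228.8 units

228.8 units


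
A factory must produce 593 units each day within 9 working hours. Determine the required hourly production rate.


Formula: Production Rate = Daily Demand / Available Hours
Rate = 593 units/day / 9 hours/day
Rate = 65.9 units/hour

65.9 units/hour


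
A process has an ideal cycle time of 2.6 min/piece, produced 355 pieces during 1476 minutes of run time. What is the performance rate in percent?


Formula: Performance = (Ideal CT * Total Count) / Run Time * 100
Ideal output time = 2.6 * 355 = 923.0 min
Performance = 923.0 / 1476 * 100 = 62.5%

62.5%


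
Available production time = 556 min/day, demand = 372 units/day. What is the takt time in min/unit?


Formula: Takt Time = Available Production Time / Customer Demand
Takt = 556 min/day / 372 units/day
Takt = 1.49 min/unit

1.49 min/unit


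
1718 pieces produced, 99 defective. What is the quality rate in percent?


Formula: Quality Rate = Good Pieces / Total Pieces * 100
Good pieces = 1718 - 99 = 1619
QR = 1619 / 1718 * 100 = 94.2%

94.2%


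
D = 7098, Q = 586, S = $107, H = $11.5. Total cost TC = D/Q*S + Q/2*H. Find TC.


TC = 7098/586 * 107 + 586/2 * 11.5

$4665.55


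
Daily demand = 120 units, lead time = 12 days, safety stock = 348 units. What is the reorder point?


Formula: ROP = (Daily Demand * Lead Time) + Safety Stock
Demand during lead time = 120 * 12 = 1440 units
ROP = 1440 + 348 = 1788 units

1788 units


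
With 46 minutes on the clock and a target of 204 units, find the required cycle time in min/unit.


Formula: CT = Available Time / Number of Units
CT = 46 min / 204 units
CT = 0.23 min/unit

0.23 min/unit


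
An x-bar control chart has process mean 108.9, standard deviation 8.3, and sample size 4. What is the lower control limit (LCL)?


LCL = 108.9 - 3 * 8.3 / sqrt(4)

96.45


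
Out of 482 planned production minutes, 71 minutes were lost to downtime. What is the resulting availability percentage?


Formula: Availability = (Planned Time - Downtime) / Planned Time * 100
Uptime = 482 - 71 = 411 min
Availability = 411 / 482 * 100 = 85.3%

85.3%


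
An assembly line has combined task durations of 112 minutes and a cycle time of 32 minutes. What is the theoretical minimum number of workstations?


Formula: N_min = ceil(Sum of Task Times / Cycle Time)
N_min = ceil(112 min / 32 min) = ceil(3.5)
N_min = 4 stations

4


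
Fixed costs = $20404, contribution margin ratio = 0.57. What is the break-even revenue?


Formula: BER = Fixed Costs / Contribution Margin Ratio
BER = $20404 / 0.57
BER = $35796.49 (to the nearest cent)

$35796.49


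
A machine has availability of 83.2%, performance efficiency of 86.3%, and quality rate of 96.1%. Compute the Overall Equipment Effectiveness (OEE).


Formula: OEE = Availability * Performance * Quality / 10000
A * P = 83.2% * 86.3% / 100 = 71.8%
OEE = 71.8% * 96.1% / 100 = 69.0%

69.0%


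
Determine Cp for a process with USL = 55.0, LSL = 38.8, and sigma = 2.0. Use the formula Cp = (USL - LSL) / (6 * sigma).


Cp = (55.0 - 38.8) / (6 * 2.0)

1.35


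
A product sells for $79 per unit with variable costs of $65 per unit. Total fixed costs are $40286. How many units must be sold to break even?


Formula: BEQ = Fixed Costs / (Price - Variable Cost)
Contribution margin = $79 - $65 = $14/unit
BEQ = ceil($40286 / $14/unit) = ceil(2877.57) = 2878 units

2878 units


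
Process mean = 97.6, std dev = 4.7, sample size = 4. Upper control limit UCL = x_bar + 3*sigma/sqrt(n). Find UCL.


UCL = 97.6 + 3 * 4.7 / sqrt(4)

104.65


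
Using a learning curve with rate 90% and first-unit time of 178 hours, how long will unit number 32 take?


Formula: T_n = T_1 * (learning_rate)^(log2(n)) where learning_rate = rate/100
Doublings = log2(32) = 5
T_n = 178 * 0.9^5
T_n = 178 * 0.5905 = 105.1 hours

105.1 hours


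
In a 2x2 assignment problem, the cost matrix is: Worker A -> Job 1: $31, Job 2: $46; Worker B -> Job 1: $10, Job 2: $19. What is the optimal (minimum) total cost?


Option 1: A->1 + B->2 = $31 + $19 = $50
Option 2: A->2 + B->1 = $46 + $10 = $56
Min cost = min($50, $56) = $50

$50


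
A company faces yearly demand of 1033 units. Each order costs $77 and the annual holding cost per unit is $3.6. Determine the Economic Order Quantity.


Formula: EOQ = sqrt(2 * D * S / H)
Numerator: 2 * 1033 * 77 = 159082
2DS/H = 159082 / 3.6 = 44189.4
EOQ = sqrt(44189.4) = 210.2 units

210.2 units


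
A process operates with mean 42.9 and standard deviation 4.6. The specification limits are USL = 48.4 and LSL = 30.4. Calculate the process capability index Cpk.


Cpu = (48.4 - 42.9) / (3 * 4.6) = 0.4
Cpl = (42.9 - 30.4) / (3 * 4.6) = 0.91
Cpk = min(0.4, 0.91) = 0.4

0.4


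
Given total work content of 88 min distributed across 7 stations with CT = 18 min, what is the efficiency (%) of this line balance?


Formula: Efficiency = Sum of Task Times / (N_stations * CT) * 100
Total station capacity = 7 stations * 18 min = 126 min
Efficiency = 88 / 126 * 100 = 69.8%

69.8%


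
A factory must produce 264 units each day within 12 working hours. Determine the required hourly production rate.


Formula: Production Rate = Daily Demand / Available Hours
Rate = 264 units/day / 12 hours/day
Rate = 22.0 units/hour

22.0 units/hour


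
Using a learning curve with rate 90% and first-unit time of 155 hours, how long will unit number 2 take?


Formula: T_n = T_1 * (learning_rate)^(log2(n)) where learning_rate = rate/100
Doublings = log2(2) = 1
T_n = 155 * 0.9^1
T_n = 155 * 0.9 = 139.5 hours

139.5 hours


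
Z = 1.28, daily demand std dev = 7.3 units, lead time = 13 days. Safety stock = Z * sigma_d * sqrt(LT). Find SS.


Formula: SS = z * sigma_d * sqrt(LT)
sqrt(LT) = sqrt(13) = 3.6056
SS = 1.28 * 7.3 * 3.6056
SS = 33.7 units

33.7 units


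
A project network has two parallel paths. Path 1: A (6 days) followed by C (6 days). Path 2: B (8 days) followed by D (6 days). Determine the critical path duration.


Path 1 = 6 + 6 = 12 days
Path 2 = 8 + 6 = 14 days
Duration = max(12, 14) = 14 days

14 days


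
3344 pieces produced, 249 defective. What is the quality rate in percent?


Formula: Quality Rate = Good Pieces / Total Pieces * 100
Good pieces = 3344 - 249 = 3095
QR = 3095 / 3344 * 100 = 92.6%

92.6%


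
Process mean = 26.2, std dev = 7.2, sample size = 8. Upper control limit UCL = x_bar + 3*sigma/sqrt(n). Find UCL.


UCL = 26.2 + 3 * 7.2 / sqrt(8)

33.84


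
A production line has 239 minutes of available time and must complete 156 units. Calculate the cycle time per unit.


Formula: CT = Available Time / Number of Units
CT = 239 min / 156 units
CT = 1.53 min/unit

1.53 min/unit


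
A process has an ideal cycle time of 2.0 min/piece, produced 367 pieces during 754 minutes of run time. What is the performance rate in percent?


Formula: Performance = (Ideal CT * Total Count) / Run Time * 100
Ideal output time = 2.0 * 367 = 734.0 min
Performance = 734.0 / 754 * 100 = 97.3%

97.3%


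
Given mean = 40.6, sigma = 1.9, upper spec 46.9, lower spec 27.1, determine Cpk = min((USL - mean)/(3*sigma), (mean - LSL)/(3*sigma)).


Cpu = (46.9 - 40.6) / (3 * 1.9) = 1.11
Cpl = (40.6 - 27.1) / (3 * 1.9) = 2.37
Cpk = min(1.11, 2.37) = 1.11

1.11


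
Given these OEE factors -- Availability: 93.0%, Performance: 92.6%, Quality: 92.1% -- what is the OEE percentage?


Formula: OEE = Availability * Performance * Quality / 10000
A * P = 93.0% * 92.6% / 100 = 86.12%
OEE = 86.12% * 92.1% / 100 = 79.3%

79.3%


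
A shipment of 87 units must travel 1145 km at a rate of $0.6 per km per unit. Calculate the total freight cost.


TC = dist * cost * units = 1145 * 0.6 * 87 = $59769.00

$59769.00


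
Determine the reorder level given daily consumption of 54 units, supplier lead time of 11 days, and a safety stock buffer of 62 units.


Formula: ROP = (Daily Demand * Lead Time) + Safety Stock
Demand during lead time = 54 * 11 = 594 units
ROP = 594 + 62 = 656 units

656 units


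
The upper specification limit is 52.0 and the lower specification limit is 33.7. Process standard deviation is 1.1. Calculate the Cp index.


Cp = (52.0 - 33.7) / (6 * 1.1)

2.77


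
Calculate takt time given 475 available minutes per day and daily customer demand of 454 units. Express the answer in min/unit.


Formula: Takt Time = Available Production Time / Customer Demand
Takt = 475 min/day / 454 units/day
Takt = 1.05 min/unit

1.05 min/unit


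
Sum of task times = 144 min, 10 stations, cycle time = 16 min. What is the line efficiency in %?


Formula: Efficiency = Sum of Task Times / (N_stations * CT) * 100
Total station capacity = 10 stations * 16 min = 160 min
Efficiency = 144 / 160 * 100 = 90.0%

90.0%


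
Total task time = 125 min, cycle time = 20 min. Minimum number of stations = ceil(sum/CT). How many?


Formula: N_min = ceil(Sum of Task Times / Cycle Time)
N_min = ceil(125 min / 20 min) = ceil(6.25)
N_min = 7 stations

7


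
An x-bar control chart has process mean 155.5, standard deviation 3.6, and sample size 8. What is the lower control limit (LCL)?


LCL = 155.5 - 3 * 3.6 / sqrt(8)

151.68


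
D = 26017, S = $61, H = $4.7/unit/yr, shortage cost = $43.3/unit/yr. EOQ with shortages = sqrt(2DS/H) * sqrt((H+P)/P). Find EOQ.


Formula: EOQ* = sqrt(2DS/H) * sqrt((H+P)/P)
Base EOQ = sqrt(2*26017*61/4.7) = 821.79 units
Correction = sqrt((4.7+43.3)/43.3) = 1.05287
EOQ* = 821.79 * 1.05287 = 865.2 units

865.2 units


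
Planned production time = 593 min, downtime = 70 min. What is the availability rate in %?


Formula: Availability = (Planned Time - Downtime) / Planned Time * 100
Uptime = 593 - 70 = 523 min
Availability = 523 / 593 * 100 = 88.2%

88.2%


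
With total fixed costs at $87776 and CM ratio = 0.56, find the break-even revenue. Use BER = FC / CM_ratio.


Formula: BER = Fixed Costs / Contribution Margin Ratio
BER = $87776 / 0.56
BER = $156742.86 (to the nearest cent)

$156742.86


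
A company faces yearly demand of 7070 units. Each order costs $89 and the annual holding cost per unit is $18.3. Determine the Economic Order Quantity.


Formula: EOQ = sqrt(2 * D * S / H)
Numerator: 2 * 7070 * 89 = 1258460
2DS/H = 1258460 / 18.3 = 68768.3
EOQ = sqrt(68768.3) = 262.2 units

262.2 units


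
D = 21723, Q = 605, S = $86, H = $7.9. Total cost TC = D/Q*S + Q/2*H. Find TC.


TC = 21723/605 * 86 + 605/2 * 7.9

$5477.65


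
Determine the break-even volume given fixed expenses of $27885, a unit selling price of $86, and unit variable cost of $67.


Formula: BEQ = Fixed Costs / (Price - Variable Cost)
Contribution margin = $86 - $67 = $19/unit
BEQ = ceil($27885 / $19/unit) = ceil(1467.63) = 1468 units

1468 units


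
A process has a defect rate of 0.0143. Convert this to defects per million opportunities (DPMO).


DPMO = defect_rate * 1000000 = 0.0143 * 1000000

14300


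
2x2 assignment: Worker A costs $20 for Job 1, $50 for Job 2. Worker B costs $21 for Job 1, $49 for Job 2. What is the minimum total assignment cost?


Option 1: A->1 + B->2 = $20 + $49 = $69
Option 2: A->2 + B->1 = $50 + $21 = $71
Min cost = min($69, $71) = $69

$69


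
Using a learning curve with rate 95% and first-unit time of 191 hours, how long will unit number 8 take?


Formula: T_n = T_1 * (learning_rate)^(log2(n)) where learning_rate = rate/100
Doublings = log2(8) = 3
T_n = 191 * 0.95^3
T_n = 191 * 0.8574 = 163.8 hours

163.8 hours


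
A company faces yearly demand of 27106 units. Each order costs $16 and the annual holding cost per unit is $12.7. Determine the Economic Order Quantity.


Formula: EOQ = sqrt(2 * D * S / H)
Numerator: 2 * 27106 * 16 = 867392
2DS/H = 867392 / 12.7 = 68298.6
EOQ = sqrt(68298.6) = 261.3 units

261.3 units


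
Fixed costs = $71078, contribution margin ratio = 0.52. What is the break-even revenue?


Formula: BER = Fixed Costs / Contribution Margin Ratio
BER = $71078 / 0.52
BER = $136688.46 (to the nearest cent)

$136688.46


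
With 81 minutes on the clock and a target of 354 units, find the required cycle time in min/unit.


Formula: CT = Available Time / Number of Units
CT = 81 min / 354 units
CT = 0.23 min/unit

0.23 min/unit


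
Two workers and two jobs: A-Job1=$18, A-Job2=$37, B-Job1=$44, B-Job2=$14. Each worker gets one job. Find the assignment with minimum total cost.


Option 1: A->1 + B->2 = $18 + $14 = $32
Option 2: A->2 + B->1 = $37 + $44 = $81
Min cost = min($32, $81) = $32

$32


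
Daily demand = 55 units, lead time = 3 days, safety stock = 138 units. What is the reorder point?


Formula: ROP = (Daily Demand * Lead Time) + Safety Stock
Demand during lead time = 55 * 3 = 165 units
ROP = 165 + 138 = 303 units

303 units


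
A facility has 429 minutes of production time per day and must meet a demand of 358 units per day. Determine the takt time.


Formula: Takt Time = Available Production Time / Customer Demand
Takt = 429 min/day / 358 units/day
Takt = 1.2 min/unit

1.2 min/unit


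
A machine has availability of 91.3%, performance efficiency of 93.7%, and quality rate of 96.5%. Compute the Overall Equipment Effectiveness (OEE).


Formula: OEE = Availability * Performance * Quality / 10000
A * P = 91.3% * 93.7% / 100 = 85.55%
OEE = 85.55% * 96.5% / 100 = 82.6%

82.6%


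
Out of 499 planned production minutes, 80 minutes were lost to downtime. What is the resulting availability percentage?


Formula: Availability = (Planned Time - Downtime) / Planned Time * 100
Uptime = 499 - 80 = 419 min
Availability = 419 / 499 * 100 = 84.0%

84.0%


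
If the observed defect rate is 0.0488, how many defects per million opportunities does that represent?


DPMO = defect_rate * 1000000 = 0.0488 * 1000000

48800


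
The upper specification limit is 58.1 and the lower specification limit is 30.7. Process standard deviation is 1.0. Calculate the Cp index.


Cp = (58.1 - 30.7) / (6 * 1.0)

4.57


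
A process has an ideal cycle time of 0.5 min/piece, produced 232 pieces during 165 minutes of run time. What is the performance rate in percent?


Formula: Performance = (Ideal CT * Total Count) / Run Time * 100
Ideal output time = 0.5 * 232 = 116.0 min
Performance = 116.0 / 165 * 100 = 70.3%

70.3%


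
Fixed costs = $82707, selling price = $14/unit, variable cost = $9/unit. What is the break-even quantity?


Formula: BEQ = Fixed Costs / (Price - Variable Cost)
Contribution margin = $14 - $9 = $5/unit
BEQ = ceil($82707 / $5/unit) = ceil(16541.4) = 16542 units

16542 units


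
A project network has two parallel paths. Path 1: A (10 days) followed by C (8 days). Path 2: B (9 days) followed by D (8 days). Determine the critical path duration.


Path 1 = 10 + 8 = 18 days
Path 2 = 9 + 8 = 17 days
Duration = max(18, 17) = 18 days

18 days


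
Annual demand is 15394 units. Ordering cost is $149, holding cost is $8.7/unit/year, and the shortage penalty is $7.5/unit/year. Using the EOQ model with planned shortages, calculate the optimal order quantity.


Formula: EOQ* = sqrt(2DS/H) * sqrt((H+P)/P)
Base EOQ = sqrt(2*15394*149/8.7) = 726.15 units
Correction = sqrt((8.7+7.5)/7.5) = 1.46969
EOQ* = 726.15 * 1.46969 = 1067.2 units

1067.2 units


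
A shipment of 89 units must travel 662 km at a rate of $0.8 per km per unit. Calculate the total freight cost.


TC = dist * cost * units = 662 * 0.8 * 89 = $47134.40

$47134.40


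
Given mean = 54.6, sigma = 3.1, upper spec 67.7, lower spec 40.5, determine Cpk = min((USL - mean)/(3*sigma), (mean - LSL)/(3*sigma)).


Cpu = (67.7 - 54.6) / (3 * 3.1) = 1.41
Cpl = (54.6 - 40.5) / (3 * 3.1) = 1.52
Cpk = min(1.41, 1.52) = 1.41

1.41


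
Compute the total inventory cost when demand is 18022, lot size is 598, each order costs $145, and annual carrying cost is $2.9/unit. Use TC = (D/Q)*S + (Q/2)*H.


TC = 18022/598 * 145 + 598/2 * 2.9

$5236.98


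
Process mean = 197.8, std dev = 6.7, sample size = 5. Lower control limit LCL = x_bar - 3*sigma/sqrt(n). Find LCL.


LCL = 197.8 - 3 * 6.7 / sqrt(5)

188.81


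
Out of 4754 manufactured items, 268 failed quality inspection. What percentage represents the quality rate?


Formula: Quality Rate = Good Pieces / Total Pieces * 100
Good pieces = 4754 - 268 = 4486
QR = 4486 / 4754 * 100 = 94.4%

94.4%


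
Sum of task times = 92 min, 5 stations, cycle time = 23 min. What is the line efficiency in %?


Formula: Efficiency = Sum of Task Times / (N_stations * CT) * 100
Total station capacity = 5 stations * 23 min = 115 min
Efficiency = 92 / 115 * 100 = 80.0%

80.0%


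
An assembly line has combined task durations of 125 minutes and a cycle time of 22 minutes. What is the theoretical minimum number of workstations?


Formula: N_min = ceil(Sum of Task Times / Cycle Time)
N_min = ceil(125 min / 22 min) = ceil(5.6818)
N_min = 6 stations

6


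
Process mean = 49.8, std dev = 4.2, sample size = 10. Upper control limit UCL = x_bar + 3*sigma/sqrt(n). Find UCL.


UCL = 49.8 + 3 * 4.2 / sqrt(10)

53.78


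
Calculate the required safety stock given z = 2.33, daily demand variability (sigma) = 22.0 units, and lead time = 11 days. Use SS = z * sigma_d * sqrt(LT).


Formula: SS = z * sigma_d * sqrt(LT)
sqrt(LT) = sqrt(11) = 3.3166
SS = 2.33 * 22.0 * 3.3166
SS = 170.0 units

170.0 units


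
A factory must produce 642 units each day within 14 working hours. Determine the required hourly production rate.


Formula: Production Rate = Daily Demand / Available Hours
Rate = 642 units/day / 14 hours/day
Rate = 45.9 units/hour

45.9 units/hour


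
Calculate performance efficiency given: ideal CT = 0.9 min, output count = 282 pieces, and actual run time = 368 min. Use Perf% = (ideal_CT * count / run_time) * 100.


Formula: Performance = (Ideal CT * Total Count) / Run Time * 100
Ideal output time = 0.9 * 282 = 253.8 min
Performance = 253.8 / 368 * 100 = 69.0%

69.0%


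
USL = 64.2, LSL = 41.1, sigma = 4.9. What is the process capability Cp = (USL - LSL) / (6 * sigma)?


Cp = (64.2 - 41.1) / (6 * 4.9)

0.79


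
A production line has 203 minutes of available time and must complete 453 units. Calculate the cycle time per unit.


Formula: CT = Available Time / Number of Units
CT = 203 min / 453 units
CT = 0.45 min/unit

0.45 min/unit


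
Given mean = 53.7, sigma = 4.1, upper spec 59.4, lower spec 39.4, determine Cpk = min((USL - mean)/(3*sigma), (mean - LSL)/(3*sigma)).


Cpu = (59.4 - 53.7) / (3 * 4.1) = 0.46
Cpl = (53.7 - 39.4) / (3 * 4.1) = 1.16
Cpk = min(0.46, 1.16) = 0.46

0.46


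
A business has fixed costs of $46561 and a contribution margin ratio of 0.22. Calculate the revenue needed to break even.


Formula: BER = Fixed Costs / Contribution Margin Ratio
BER = $46561 / 0.22
BER = $211640.91 (to the nearest cent)

$211640.91


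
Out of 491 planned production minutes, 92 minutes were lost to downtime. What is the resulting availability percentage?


Formula: Availability = (Planned Time - Downtime) / Planned Time * 100
Uptime = 491 - 92 = 399 min
Availability = 399 / 491 * 100 = 81.3%

81.3%


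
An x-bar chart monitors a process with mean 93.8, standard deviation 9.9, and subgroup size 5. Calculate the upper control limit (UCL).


UCL = 93.8 + 3 * 9.9 / sqrt(5)

107.08


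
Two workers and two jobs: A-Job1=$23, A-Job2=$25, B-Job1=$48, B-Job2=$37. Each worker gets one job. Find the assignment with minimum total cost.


Option 1: A->1 + B->2 = $23 + $37 = $60
Option 2: A->2 + B->1 = $25 + $48 = $73
Min cost = min($60, $73) = $60

$60


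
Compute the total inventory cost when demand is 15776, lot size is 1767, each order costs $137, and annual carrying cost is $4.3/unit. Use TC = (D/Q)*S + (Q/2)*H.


TC = 15776/1767 * 137 + 1767/2 * 4.3

$5022.20


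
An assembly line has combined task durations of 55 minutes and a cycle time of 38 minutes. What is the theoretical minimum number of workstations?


Formula: N_min = ceil(Sum of Task Times / Cycle Time)
N_min = ceil(55 min / 38 min) = ceil(1.4474)
N_min = 2 stations

2


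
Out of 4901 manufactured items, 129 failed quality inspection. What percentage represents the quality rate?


Formula: Quality Rate = Good Pieces / Total Pieces * 100
Good pieces = 4901 - 129 = 4772
QR = 4772 / 4901 * 100 = 97.4%

97.4%


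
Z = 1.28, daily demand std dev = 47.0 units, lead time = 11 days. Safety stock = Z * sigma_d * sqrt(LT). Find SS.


Formula: SS = z * sigma_d * sqrt(LT)
sqrt(LT) = sqrt(11) = 3.3166
SS = 1.28 * 47.0 * 3.3166
SS = 199.5 units

199.5 units


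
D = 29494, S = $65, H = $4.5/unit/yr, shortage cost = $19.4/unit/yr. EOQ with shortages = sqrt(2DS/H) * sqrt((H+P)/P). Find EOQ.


Formula: EOQ* = sqrt(2DS/H) * sqrt((H+P)/P)
Base EOQ = sqrt(2*29494*65/4.5) = 923.06 units
Correction = sqrt((4.5+19.4)/19.4) = 1.10994
EOQ* = 923.06 * 1.10994 = 1024.5 units

1024.5 units


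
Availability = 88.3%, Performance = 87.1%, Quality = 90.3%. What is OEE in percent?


Formula: OEE = Availability * Performance * Quality / 10000
A * P = 88.3% * 87.1% / 100 = 76.91%
OEE = 76.91% * 90.3% / 100 = 69.4%

69.4%


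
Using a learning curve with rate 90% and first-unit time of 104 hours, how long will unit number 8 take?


Formula: T_n = T_1 * (learning_rate)^(log2(n)) where learning_rate = rate/100
Doublings = log2(8) = 3
T_n = 104 * 0.9^3
T_n = 104 * 0.729 = 75.8 hours

75.8 hours


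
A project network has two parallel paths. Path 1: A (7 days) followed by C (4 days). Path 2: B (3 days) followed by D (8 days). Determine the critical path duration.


Path 1 = 7 + 4 = 11 days
Path 2 = 3 + 8 = 11 days
Duration = max(11, 11) = 11 days

11 days


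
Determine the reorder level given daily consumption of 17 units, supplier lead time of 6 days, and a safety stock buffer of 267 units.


Formula: ROP = (Daily Demand * Lead Time) + Safety Stock
Demand during lead time = 17 * 6 = 102 units
ROP = 102 + 267 = 369 units

369 units


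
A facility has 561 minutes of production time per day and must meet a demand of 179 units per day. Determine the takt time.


Formula: Takt Time = Available Production Time / Customer Demand
Takt = 561 min/day / 179 units/day
Takt = 3.13 min/unit

3.13 min/unit


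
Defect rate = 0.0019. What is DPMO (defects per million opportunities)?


DPMO = defect_rate * 1000000 = 0.0019 * 1000000

1900


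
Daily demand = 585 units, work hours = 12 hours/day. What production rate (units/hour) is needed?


Formula: Production Rate = Daily Demand / Available Hours
Rate = 585 units/day / 12 hours/day
Rate = 48.8 units/hour

48.8 units/hour


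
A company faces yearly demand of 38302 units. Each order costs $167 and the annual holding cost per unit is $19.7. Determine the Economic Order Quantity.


Formula: EOQ = sqrt(2 * D * S / H)
Numerator: 2 * 38302 * 167 = 12792868
2DS/H = 12792868 / 19.7 = 649384.2
EOQ = sqrt(649384.2) = 805.8 units

805.8 units


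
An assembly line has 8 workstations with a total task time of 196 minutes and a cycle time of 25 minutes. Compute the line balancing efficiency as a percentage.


Formula: Efficiency = Sum of Task Times / (N_stations * CT) * 100
Total station capacity = 8 stations * 25 min = 200 min
Efficiency = 196 / 200 * 100 = 98.0%

98.0%


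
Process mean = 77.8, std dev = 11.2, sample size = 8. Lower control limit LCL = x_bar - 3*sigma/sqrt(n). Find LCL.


LCL = 77.8 - 3 * 11.2 / sqrt(8)

65.92


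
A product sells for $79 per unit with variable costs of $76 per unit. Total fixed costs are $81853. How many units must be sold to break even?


Formula: BEQ = Fixed Costs / (Price - Variable Cost)
Contribution margin = $79 - $76 = $3/unit
BEQ = ceil($81853 / $3/unit) = ceil(27284.33) = 27285 units

27285 units


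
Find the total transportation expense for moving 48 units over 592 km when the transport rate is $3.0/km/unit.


TC = dist * cost * units = 592 * 3.0 * 48 = $85248.00

$85248.00


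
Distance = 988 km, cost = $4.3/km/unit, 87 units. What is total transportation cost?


TC = dist * cost * units = 988 * 4.3 * 87 = $369610.80

$369610.80


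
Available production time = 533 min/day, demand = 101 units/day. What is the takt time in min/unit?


Formula: Takt Time = Available Production Time / Customer Demand
Takt = 533 min/day / 101 units/day
Takt = 5.28 min/unit

5.28 min/unit


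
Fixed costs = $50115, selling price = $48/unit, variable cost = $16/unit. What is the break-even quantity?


Formula: BEQ = Fixed Costs / (Price - Variable Cost)
Contribution margin = $48 - $16 = $32/unit
BEQ = ceil($50115 / $32/unit) = ceil(1566.09) = 1567 units

1567 units


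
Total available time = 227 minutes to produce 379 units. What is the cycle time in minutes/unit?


Formula: CT = Available Time / Number of Units
CT = 227 min / 379 units
CT = 0.6 min/unit

0.6 min/unit


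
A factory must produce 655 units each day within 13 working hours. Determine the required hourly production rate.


Formula: Production Rate = Daily Demand / Available Hours
Rate = 655 units/day / 13 hours/day
Rate = 50.4 units/hour

50.4 units/hour


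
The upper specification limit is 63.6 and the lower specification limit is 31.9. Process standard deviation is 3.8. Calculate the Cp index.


Cp = (63.6 - 31.9) / (6 * 3.8)

1.39


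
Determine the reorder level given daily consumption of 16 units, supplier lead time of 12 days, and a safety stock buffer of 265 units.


Formula: ROP = (Daily Demand * Lead Time) + Safety Stock
Demand during lead time = 16 * 12 = 192 units
ROP = 192 + 265 = 457 units

457 units


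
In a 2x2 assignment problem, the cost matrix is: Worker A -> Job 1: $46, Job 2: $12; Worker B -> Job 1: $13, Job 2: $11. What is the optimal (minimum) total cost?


Option 1: A->1 + B->2 = $46 + $11 = $57
Option 2: A->2 + B->1 = $12 + $13 = $25
Min cost = min($57, $25) = $25

$25


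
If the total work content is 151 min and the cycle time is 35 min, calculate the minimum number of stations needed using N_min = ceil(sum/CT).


Formula: N_min = ceil(Sum of Task Times / Cycle Time)
N_min = ceil(151 min / 35 min) = ceil(4.3143)
N_min = 5 stations

5


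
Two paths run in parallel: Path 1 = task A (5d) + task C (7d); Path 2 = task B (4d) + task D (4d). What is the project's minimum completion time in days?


Path 1 = 5 + 7 = 12 days
Path 2 = 4 + 4 = 8 days
Duration = max(12, 8) = 12 days

12 days


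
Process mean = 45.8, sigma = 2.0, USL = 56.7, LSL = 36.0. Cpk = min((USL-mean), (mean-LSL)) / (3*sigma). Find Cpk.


Cpu = (56.7 - 45.8) / (3 * 2.0) = 1.82
Cpl = (45.8 - 36.0) / (3 * 2.0) = 1.63
Cpk = min(1.82, 1.63) = 1.63

1.63


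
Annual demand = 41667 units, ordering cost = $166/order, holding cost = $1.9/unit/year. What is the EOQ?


Formula: EOQ = sqrt(2 * D * S / H)
Numerator: 2 * 41667 * 166 = 13833444
2DS/H = 13833444 / 1.9 = 7280760.0
EOQ = sqrt(7280760.0) = 2698.3 units

2698.3 units


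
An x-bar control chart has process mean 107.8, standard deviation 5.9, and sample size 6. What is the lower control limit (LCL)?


LCL = 107.8 - 3 * 5.9 / sqrt(6)

100.57


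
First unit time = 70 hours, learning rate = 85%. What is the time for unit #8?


Formula: T_n = T_1 * (learning_rate)^(log2(n)) where learning_rate = rate/100
Doublings = log2(8) = 3
T_n = 70 * 0.85^3
T_n = 70 * 0.6141 = 43.0 hours

43.0 hours


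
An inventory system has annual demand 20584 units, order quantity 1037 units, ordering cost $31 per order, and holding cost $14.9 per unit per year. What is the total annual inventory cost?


TC = 20584/1037 * 31 + 1037/2 * 14.9

$8340.99


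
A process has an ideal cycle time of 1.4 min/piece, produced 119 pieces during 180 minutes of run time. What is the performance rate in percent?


Formula: Performance = (Ideal CT * Total Count) / Run Time * 100
Ideal output time = 1.4 * 119 = 166.6 min
Performance = 166.6 / 180 * 100 = 92.6%

92.6%


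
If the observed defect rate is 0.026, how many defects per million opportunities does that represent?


DPMO = defect_rate * 1000000 = 0.026 * 1000000

26000


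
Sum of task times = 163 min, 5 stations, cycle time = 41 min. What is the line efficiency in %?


Formula: Efficiency = Sum of Task Times / (N_stations * CT) * 100
Total station capacity = 5 stations * 41 min = 205 min
Efficiency = 163 / 205 * 100 = 79.5%

79.5%


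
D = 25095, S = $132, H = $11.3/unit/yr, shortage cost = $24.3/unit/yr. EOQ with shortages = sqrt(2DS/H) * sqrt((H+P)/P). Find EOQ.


Formula: EOQ* = sqrt(2DS/H) * sqrt((H+P)/P)
Base EOQ = sqrt(2*25095*132/11.3) = 765.7 units
Correction = sqrt((11.3+24.3)/24.3) = 1.21038
EOQ* = 765.7 * 1.21038 = 926.8 units

926.8 units


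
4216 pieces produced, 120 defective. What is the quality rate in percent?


Formula: Quality Rate = Good Pieces / Total Pieces * 100
Good pieces = 4216 - 120 = 4096
QR = 4096 / 4216 * 100 = 97.2%

97.2%


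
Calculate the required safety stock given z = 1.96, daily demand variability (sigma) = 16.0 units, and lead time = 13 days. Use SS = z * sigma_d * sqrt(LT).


Formula: SS = z * sigma_d * sqrt(LT)
sqrt(LT) = sqrt(13) = 3.6056
SS = 1.96 * 16.0 * 3.6056
SS = 113.1 units

113.1 units


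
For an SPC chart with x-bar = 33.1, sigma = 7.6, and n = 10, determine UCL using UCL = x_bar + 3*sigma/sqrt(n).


UCL = 33.1 + 3 * 7.6 / sqrt(10)

40.31


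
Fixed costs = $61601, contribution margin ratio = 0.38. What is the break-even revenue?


Formula: BER = Fixed Costs / Contribution Margin Ratio
BER = $61601 / 0.38
BER = $162107.89 (to the nearest cent)

$162107.89


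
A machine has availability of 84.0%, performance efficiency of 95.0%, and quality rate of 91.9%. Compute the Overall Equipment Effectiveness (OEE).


Formula: OEE = Availability * Performance * Quality / 10000
A * P = 84.0% * 95.0% / 100 = 79.8%
OEE = 79.8% * 91.9% / 100 = 73.3%

73.3%


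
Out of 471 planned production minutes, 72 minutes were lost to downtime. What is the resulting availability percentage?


Formula: Availability = (Planned Time - Downtime) / Planned Time * 100
Uptime = 471 - 72 = 399 min
Availability = 399 / 471 * 100 = 84.7%

84.7%


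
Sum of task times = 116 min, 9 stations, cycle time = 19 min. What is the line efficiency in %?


Formula: Efficiency = Sum of Task Times / (N_stations * CT) * 100
Total station capacity = 9 stations * 19 min = 171 min
Efficiency = 116 / 171 * 100 = 67.8%

67.8%


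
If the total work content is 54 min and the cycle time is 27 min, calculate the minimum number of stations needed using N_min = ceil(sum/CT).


Formula: N_min = ceil(Sum of Task Times / Cycle Time)
N_min = ceil(54 min / 27 min) = ceil(2.0)
N_min = 2 stations

2


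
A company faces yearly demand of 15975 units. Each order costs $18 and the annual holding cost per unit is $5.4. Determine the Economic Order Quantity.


Formula: EOQ = sqrt(2 * D * S / H)
Numerator: 2 * 15975 * 18 = 575100
2DS/H = 575100 / 5.4 = 106500.0
EOQ = sqrt(106500.0) = 326.3 units

326.3 units


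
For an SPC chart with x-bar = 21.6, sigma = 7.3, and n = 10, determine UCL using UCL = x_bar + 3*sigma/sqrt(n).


UCL = 21.6 + 3 * 7.3 / sqrt(10)

28.53


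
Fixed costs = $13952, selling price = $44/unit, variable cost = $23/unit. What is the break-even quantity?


Formula: BEQ = Fixed Costs / (Price - Variable Cost)
Contribution margin = $44 - $23 = $21/unit
BEQ = ceil($13952 / $21/unit) = ceil(664.38) = 665 units

665 units


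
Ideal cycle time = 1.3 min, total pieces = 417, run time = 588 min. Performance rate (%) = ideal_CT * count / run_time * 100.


Formula: Performance = (Ideal CT * Total Count) / Run Time * 100
Ideal output time = 1.3 * 417 = 542.1 min
Performance = 542.1 / 588 * 100 = 92.2%

92.2%


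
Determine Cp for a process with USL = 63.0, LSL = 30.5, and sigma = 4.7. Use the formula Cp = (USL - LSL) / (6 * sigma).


Cp = (63.0 - 30.5) / (6 * 4.7)

1.15


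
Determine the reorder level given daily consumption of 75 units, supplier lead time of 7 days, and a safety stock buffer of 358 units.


Formula: ROP = (Daily Demand * Lead Time) + Safety Stock
Demand during lead time = 75 * 7 = 525 units
ROP = 525 + 358 = 883 units

883 units


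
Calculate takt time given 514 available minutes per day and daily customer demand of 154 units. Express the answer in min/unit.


Formula: Takt Time = Available Production Time / Customer Demand
Takt = 514 min/day / 154 units/day
Takt = 3.34 min/unit

3.34 min/unit


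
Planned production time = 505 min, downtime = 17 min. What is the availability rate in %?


Formula: Availability = (Planned Time - Downtime) / Planned Time * 100
Uptime = 505 - 17 = 488 min
Availability = 488 / 505 * 100 = 96.6%

96.6%


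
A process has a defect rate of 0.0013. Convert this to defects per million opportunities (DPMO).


DPMO = defect_rate * 1000000 = 0.0013 * 1000000

1300


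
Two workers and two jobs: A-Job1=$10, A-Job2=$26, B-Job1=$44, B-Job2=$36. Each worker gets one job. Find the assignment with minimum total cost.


Option 1: A->1 + B->2 = $10 + $36 = $46
Option 2: A->2 + B->1 = $26 + $44 = $70
Min cost = min($46, $70) = $46

$46


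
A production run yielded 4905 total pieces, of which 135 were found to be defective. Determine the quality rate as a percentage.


Formula: Quality Rate = Good Pieces / Total Pieces * 100
Good pieces = 4905 - 135 = 4770
QR = 4770 / 4905 * 100 = 97.2%

97.2%


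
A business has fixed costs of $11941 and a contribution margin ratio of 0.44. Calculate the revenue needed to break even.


Formula: BER = Fixed Costs / Contribution Margin Ratio
BER = $11941 / 0.44
BER = $27138.64 (to the nearest cent)

$27138.64


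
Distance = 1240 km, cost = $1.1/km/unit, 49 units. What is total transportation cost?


TC = dist * cost * units = 1240 * 1.1 * 49 = $66836.00

$66836.00


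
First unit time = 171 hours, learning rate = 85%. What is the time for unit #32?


Formula: T_n = T_1 * (learning_rate)^(log2(n)) where learning_rate = rate/100
Doublings = log2(32) = 5
T_n = 171 * 0.85^5
T_n = 171 * 0.4437 = 75.9 hours

75.9 hours


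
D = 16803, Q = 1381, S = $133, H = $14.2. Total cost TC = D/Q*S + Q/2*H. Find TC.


TC = 16803/1381 * 133 + 1381/2 * 14.2

$11423.35


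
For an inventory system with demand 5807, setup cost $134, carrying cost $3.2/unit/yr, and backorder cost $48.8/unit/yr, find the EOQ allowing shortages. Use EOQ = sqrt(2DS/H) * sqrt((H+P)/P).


Formula: EOQ* = sqrt(2DS/H) * sqrt((H+P)/P)
Base EOQ = sqrt(2*5807*134/3.2) = 697.38 units
Correction = sqrt((3.2+48.8)/48.8) = 1.03227
EOQ* = 697.38 * 1.03227 = 719.9 units

719.9 units


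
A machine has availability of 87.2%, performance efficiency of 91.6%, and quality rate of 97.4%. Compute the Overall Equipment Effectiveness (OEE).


Formula: OEE = Availability * Performance * Quality / 10000
A * P = 87.2% * 91.6% / 100 = 79.88%
OEE = 79.88% * 97.4% / 100 = 77.8%

77.8%


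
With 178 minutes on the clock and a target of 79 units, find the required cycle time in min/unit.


Formula: CT = Available Time / Number of Units
CT = 178 min / 79 units
CT = 2.25 min/unit

2.25 min/unit
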